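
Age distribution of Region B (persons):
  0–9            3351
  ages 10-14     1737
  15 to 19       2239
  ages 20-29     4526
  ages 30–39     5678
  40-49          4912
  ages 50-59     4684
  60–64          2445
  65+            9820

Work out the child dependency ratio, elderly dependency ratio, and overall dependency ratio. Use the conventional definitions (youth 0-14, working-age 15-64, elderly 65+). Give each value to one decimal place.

0–14: 3351 + 1737 = 5088
15–64: 2239 + 4526 + 5678 + 4912 + 4684 + 2445 = 24484
65+: 9820
Youth dependency ratio = 5088 / 24484 × 100 = 20.8
Old-age dependency ratio = 9820 / 24484 × 100 = 40.1
Total dependency ratio = (5088 + 9820) / 24484 × 100 = 14908 / 24484 × 100 = 60.9

Youth dependency ratio: 20.8
Old-age dependency ratio: 40.1
Total dependency ratio: 60.9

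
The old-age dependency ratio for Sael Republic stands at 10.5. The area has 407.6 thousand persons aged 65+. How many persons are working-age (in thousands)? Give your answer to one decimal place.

Old-age dependency ratio = elderly / working-age × 100
10.5 = 407.6 / W × 100
⇒ 3,881.9

Working-age: 3,881.9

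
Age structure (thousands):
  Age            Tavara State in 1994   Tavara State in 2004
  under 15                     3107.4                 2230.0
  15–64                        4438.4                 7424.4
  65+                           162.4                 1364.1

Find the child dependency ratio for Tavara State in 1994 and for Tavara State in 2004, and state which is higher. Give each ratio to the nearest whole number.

Tavara State in 1994: 3107.4 / 4438.4 × 100 = 70
Tavara State in 2004: 2230.0 / 7424.4 × 100 = 30

Tavara State in 1994: 70
Tavara State in 2004: 30
Higher: Tavara State in 1994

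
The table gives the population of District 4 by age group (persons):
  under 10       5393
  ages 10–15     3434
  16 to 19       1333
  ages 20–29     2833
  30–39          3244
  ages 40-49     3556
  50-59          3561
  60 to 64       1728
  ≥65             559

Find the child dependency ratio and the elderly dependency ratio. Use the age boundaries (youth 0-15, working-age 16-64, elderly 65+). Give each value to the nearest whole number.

Youth dependency ratio: 54
Old-age dependency ratio: 3

0–15: 5393 + 3434 = 8827
16–64: 1333 + 2833 + 3244 + 3556 + 3561 + 1728 = 16255
65+: 559
Youth dependency ratio = 8827 / 16255 × 100 = 54
Old-age dependency ratio = 559 / 16255 × 100 = 3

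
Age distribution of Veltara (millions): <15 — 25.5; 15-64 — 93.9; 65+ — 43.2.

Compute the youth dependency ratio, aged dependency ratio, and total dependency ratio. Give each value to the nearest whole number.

Youth dependency ratio: 27
Old-age dependency ratio: 46
Total dependency ratio: 73

Youth dependency ratio = 25.5 / 93.9 × 100 = 27
Old-age dependency ratio = 43.2 / 93.9 × 100 = 46
Total dependency ratio = (25.5 + 43.2) / 93.9 × 100 = 68.7 / 93.9 × 100 = 73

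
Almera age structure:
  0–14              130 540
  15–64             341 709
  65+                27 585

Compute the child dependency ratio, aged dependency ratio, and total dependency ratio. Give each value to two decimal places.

Youth dependency ratio: 38.20
Old-age dependency ratio: 8.07
Total dependency ratio: 46.27

Youth dependency ratio = 130 540 / 341 709 × 100 = 38.20
Old-age dependency ratio = 27 585 / 341 709 × 100 = 8.07
Total dependency ratio = (130 540 + 27 585) / 341 709 × 100 = 158 125 / 341 709 × 100 = 46.27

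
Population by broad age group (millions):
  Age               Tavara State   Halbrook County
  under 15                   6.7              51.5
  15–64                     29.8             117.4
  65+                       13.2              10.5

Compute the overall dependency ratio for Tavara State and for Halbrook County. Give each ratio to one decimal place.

Tavara State: (6.7 + 13.2) / 29.8 × 100 = 19.9 / 29.8 × 100 = 66.8
Halbrook County: (51.5 + 10.5) / 117.4 × 100 = 62.0 / 117.4 × 100 = 52.8

Tavara State: 66.8
Halbrook County: 52.8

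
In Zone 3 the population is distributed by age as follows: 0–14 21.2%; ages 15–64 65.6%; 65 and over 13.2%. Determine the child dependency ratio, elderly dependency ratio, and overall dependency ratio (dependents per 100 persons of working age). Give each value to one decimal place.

Youth dependency ratio = 21.2 / 65.6 × 100 = 32.3
Old-age dependency ratio = 13.2 / 65.6 × 100 = 20.1
Total dependency ratio = (21.2 + 13.2) / 65.6 × 100 = 34.4 / 65.6 × 100 = 52.4

Youth dependency ratio: 32.3
Old-age dependency ratio: 20.1
Total dependency ratio: 52.4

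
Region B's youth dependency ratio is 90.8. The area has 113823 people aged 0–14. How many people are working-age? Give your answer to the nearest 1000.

Youth dependency ratio = youth / working-age × 100
90.8 = 113823 / W × 100
⇒ 125000

Working-age: 125000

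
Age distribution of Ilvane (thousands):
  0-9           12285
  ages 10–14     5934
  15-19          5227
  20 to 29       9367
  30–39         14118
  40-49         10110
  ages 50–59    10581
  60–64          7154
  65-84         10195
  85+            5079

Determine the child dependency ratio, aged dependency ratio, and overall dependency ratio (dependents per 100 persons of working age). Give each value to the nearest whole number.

Youth dependency ratio: 32
Old-age dependency ratio: 27
Total dependency ratio: 59

0–14: 12285 + 5934 = 18219
15–64: 5227 + 9367 + 14118 + 10110 + 10581 + 7154 = 56557
65+: 10195 + 5079 = 15274
Youth dependency ratio = 18219 / 56557 × 100 = 32
Old-age dependency ratio = 15274 / 56557 × 100 = 27
Total dependency ratio = (18219 + 15274) / 56557 × 100 = 33493 / 56557 × 100 = 59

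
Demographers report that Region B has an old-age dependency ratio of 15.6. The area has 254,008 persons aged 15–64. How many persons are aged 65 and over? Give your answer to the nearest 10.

Aged 65 and over: 39,630

Old-age dependency ratio = elderly / working-age × 100
15.6 = E / 254,008 × 100
⇒ 39,630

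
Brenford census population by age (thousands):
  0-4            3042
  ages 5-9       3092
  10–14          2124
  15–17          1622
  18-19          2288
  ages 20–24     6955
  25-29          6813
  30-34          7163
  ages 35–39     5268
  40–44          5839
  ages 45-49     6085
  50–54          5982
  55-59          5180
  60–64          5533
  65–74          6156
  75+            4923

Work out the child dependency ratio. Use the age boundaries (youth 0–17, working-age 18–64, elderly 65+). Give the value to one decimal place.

Youth dependency ratio: 17.3

0–17: 3042 + 3092 + 2124 + 1622 = 9880
18–64: 2288 + 6955 + 6813 + 7163 + 5268 + 5839 + 6085 + 5982 + 5180 + 5533 = 57106
65+: 6156 + 4923 = 11079
Youth dependency ratio = 9880 / 57106 × 100 = 17.3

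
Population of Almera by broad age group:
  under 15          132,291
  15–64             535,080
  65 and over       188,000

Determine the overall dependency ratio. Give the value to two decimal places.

Total dependency ratio: 59.86

Total dependency ratio = (132,291 + 188,000) / 535,080 × 100 = 320,291 / 535,080 × 100 = 59.86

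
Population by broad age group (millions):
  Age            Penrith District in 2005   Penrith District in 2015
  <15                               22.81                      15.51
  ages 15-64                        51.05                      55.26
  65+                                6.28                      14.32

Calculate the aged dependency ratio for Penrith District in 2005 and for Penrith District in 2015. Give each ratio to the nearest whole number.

Penrith District in 2005: 6.28 / 51.05 × 100 = 12
Penrith District in 2015: 14.32 / 55.26 × 100 = 26

Penrith District in 2005: 12
Penrith District in 2015: 26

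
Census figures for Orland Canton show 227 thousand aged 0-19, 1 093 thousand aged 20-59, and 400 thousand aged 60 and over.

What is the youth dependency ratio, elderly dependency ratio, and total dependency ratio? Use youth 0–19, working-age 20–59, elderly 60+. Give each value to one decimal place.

Youth dependency ratio = 227 / 1 093 × 100 = 20.8
Old-age dependency ratio = 400 / 1 093 × 100 = 36.6
Total dependency ratio = (227 + 400) / 1 093 × 100 = 627 / 1 093 × 100 = 57.4

Youth dependency ratio: 20.8
Old-age dependency ratio: 36.6
Total dependency ratio: 57.4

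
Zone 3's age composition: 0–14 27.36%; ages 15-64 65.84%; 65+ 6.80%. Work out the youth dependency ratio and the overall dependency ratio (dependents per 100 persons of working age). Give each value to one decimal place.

Youth dependency ratio: 41.6
Total dependency ratio: 51.9

Youth dependency ratio = 27.36 / 65.84 × 100 = 41.6
Total dependency ratio = (27.36 + 6.80) / 65.84 × 100 = 34.16 / 65.84 × 100 = 51.9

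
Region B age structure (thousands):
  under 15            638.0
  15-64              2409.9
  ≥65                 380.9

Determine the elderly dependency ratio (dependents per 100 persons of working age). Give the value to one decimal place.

Old-age dependency ratio: 15.8

Old-age dependency ratio = 380.9 / 2409.9 × 100 = 15.8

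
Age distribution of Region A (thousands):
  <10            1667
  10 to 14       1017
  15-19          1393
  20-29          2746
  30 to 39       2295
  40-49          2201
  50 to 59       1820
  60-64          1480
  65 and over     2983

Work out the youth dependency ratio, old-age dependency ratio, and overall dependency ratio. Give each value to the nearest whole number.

0–14: 1667 + 1017 = 2684
15–64: 1393 + 2746 + 2295 + 2201 + 1820 + 1480 = 11935
65+: 2983
Youth dependency ratio = 2684 / 11935 × 100 = 22
Old-age dependency ratio = 2983 / 11935 × 100 = 25
Total dependency ratio = (2684 + 2983) / 11935 × 100 = 5667 / 11935 × 100 = 47

Youth dependency ratio: 22
Old-age dependency ratio: 25
Total dependency ratio: 47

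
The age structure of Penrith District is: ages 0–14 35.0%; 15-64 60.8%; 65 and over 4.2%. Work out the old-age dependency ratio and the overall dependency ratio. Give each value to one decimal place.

Old-age dependency ratio = 4.2 / 60.8 × 100 = 6.9
Total dependency ratio = (35.0 + 4.2) / 60.8 × 100 = 39.2 / 60.8 × 100 = 64.5

Old-age dependency ratio: 6.9
Total dependency ratio: 64.5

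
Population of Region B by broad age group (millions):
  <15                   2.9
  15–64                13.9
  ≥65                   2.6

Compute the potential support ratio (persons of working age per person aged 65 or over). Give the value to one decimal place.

Potential support ratio: 5.3

Potential support ratio = 13.9 / 2.6 = 5.3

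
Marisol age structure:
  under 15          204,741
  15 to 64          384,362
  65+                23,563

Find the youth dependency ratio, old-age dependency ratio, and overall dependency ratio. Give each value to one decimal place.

Youth dependency ratio = 204,741 / 384,362 × 100 = 53.3
Old-age dependency ratio = 23,563 / 384,362 × 100 = 6.1
Total dependency ratio = (204,741 + 23,563) / 384,362 × 100 = 228,304 / 384,362 × 100 = 59.4

Youth dependency ratio: 53.3
Old-age dependency ratio: 6.1
Total dependency ratio: 59.4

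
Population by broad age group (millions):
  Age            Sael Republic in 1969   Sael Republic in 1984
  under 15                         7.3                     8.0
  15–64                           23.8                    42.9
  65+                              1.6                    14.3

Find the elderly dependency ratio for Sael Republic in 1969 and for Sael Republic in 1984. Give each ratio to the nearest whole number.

Sael Republic in 1969: 1.6 / 23.8 × 100 = 7
Sael Republic in 1984: 14.3 / 42.9 × 100 = 33

Sael Republic in 1969: 7
Sael Republic in 1984: 33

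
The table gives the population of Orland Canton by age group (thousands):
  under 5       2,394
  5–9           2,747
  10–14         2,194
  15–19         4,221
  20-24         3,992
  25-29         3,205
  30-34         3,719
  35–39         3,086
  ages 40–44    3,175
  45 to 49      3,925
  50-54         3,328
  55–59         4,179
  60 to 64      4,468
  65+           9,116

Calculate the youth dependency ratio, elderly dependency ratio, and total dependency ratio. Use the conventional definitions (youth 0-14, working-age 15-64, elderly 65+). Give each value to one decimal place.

Youth dependency ratio: 19.7
Old-age dependency ratio: 24.4
Total dependency ratio: 44.1

0–14: 2,394 + 2,747 + 2,194 = 7,335
15–64: 4,221 + 3,992 + 3,205 + 3,719 + 3,086 + 3,175 + 3,925 + 3,328 + 4,179 + 4,468 = 37,298
65+: 9,116
Youth dependency ratio = 7,335 / 37,298 × 100 = 19.7
Old-age dependency ratio = 9,116 / 37,298 × 100 = 24.4
Total dependency ratio = (7,335 + 9,116) / 37,298 × 100 = 16,451 / 37,298 × 100 = 44.1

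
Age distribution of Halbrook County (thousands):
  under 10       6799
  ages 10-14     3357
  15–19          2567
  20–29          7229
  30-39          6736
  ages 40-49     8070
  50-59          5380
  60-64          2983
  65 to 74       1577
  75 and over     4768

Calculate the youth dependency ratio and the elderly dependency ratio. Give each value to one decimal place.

Youth dependency ratio: 30.8
Old-age dependency ratio: 19.2

0–14: 6799 + 3357 = 10156
15–64: 2567 + 7229 + 6736 + 8070 + 5380 + 2983 = 32965
65+: 1577 + 4768 = 6345
Youth dependency ratio = 10156 / 32965 × 100 = 30.8
Old-age dependency ratio = 6345 / 32965 × 100 = 19.2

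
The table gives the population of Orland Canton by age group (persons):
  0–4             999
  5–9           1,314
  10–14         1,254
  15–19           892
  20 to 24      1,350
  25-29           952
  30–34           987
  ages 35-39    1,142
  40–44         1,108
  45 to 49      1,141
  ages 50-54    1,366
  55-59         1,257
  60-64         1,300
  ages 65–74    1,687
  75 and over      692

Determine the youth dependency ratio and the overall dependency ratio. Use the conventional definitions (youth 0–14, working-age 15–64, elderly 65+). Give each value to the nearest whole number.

0–14: 999 + 1,314 + 1,254 = 3,567
15–64: 892 + 1,350 + 952 + 987 + 1,142 + 1,108 + 1,141 + 1,366 + 1,257 + 1,300 = 11,495
65+: 1,687 + 692 = 2,379
Youth dependency ratio = 3,567 / 11,495 × 100 = 31
Total dependency ratio = (3,567 + 2,379) / 11,495 × 100 = 5,946 / 11,495 × 100 = 52

Youth dependency ratio: 31
Total dependency ratio: 52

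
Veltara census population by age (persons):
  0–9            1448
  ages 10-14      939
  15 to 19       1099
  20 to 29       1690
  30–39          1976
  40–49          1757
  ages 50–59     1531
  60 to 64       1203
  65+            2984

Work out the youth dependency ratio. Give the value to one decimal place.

Youth dependency ratio: 25.8

0–14: 1448 + 939 = 2387
15–64: 1099 + 1690 + 1976 + 1757 + 1531 + 1203 = 9256
65+: 2984
Youth dependency ratio = 2387 / 9256 × 100 = 25.8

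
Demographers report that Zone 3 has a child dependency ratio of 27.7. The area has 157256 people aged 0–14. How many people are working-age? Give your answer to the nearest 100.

Working-age: 567700

Youth dependency ratio = youth / working-age × 100
27.7 = 157256 / W × 100
⇒ 567700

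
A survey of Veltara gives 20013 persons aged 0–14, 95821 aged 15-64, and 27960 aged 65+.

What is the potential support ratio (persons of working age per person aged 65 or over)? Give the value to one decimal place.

Potential support ratio = 95821 / 27960 = 3.4

Potential support ratio: 3.4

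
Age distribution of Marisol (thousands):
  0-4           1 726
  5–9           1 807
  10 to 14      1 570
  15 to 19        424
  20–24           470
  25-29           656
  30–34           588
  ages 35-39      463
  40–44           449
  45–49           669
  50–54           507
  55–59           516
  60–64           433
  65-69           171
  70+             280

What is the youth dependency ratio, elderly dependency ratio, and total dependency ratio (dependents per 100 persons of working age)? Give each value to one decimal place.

Youth dependency ratio: 98.6
Old-age dependency ratio: 8.7
Total dependency ratio: 107.3

0–14: 1 726 + 1 807 + 1 570 = 5 103
15–64: 424 + 470 + 656 + 588 + 463 + 449 + 669 + 507 + 516 + 433 = 5 175
65+: 171 + 280 = 451
Youth dependency ratio = 5 103 / 5 175 × 100 = 98.6
Old-age dependency ratio = 451 / 5 175 × 100 = 8.7
Total dependency ratio = (5 103 + 451) / 5 175 × 100 = 5 554 / 5 175 × 100 = 107.3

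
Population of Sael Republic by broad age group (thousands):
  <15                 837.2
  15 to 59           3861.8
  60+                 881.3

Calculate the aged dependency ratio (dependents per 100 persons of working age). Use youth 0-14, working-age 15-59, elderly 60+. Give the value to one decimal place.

Old-age dependency ratio: 22.8

Old-age dependency ratio = 881.3 / 3861.8 × 100 = 22.8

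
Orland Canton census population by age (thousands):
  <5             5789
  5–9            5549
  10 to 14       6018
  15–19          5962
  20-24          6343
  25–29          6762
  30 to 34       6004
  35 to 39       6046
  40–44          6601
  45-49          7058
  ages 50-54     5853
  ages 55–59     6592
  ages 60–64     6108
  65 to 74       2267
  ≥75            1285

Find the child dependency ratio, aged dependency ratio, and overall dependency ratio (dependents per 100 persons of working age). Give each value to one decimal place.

0–14: 5789 + 5549 + 6018 = 17356
15–64: 5962 + 6343 + 6762 + 6004 + 6046 + 6601 + 7058 + 5853 + 6592 + 6108 = 63329
65+: 2267 + 1285 = 3552
Youth dependency ratio = 17356 / 63329 × 100 = 27.4
Old-age dependency ratio = 3552 / 63329 × 100 = 5.6
Total dependency ratio = (17356 + 3552) / 63329 × 100 = 20908 / 63329 × 100 = 33.0

Youth dependency ratio: 27.4
Old-age dependency ratio: 5.6
Total dependency ratio: 33.0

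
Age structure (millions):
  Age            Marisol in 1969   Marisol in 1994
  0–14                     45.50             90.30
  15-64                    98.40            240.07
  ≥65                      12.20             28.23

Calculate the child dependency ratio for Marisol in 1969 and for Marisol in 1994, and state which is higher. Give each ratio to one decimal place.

Marisol in 1969: 45.50 / 98.40 × 100 = 46.2
Marisol in 1994: 90.30 / 240.07 × 100 = 37.6

Marisol in 1969: 46.2
Marisol in 1994: 37.6
Higher: Marisol in 1969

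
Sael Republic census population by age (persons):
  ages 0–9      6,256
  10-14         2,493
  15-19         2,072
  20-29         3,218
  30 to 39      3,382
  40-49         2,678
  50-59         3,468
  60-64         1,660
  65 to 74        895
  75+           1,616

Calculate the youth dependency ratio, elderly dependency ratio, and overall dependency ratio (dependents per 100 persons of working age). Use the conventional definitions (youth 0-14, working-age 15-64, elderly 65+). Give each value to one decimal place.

0–14: 6,256 + 2,493 = 8,749
15–64: 2,072 + 3,218 + 3,382 + 2,678 + 3,468 + 1,660 = 16,478
65+: 895 + 1,616 = 2,511
Youth dependency ratio = 8,749 / 16,478 × 100 = 53.1
Old-age dependency ratio = 2,511 / 16,478 × 100 = 15.2
Total dependency ratio = (8,749 + 2,511) / 16,478 × 100 = 11,260 / 16,478 × 100 = 68.3

Youth dependency ratio: 53.1
Old-age dependency ratio: 15.2
Total dependency ratio: 68.3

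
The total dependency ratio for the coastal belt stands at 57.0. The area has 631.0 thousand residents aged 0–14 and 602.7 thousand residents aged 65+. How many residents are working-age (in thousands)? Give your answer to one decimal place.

Total dependency ratio = (youth + elderly) / working-age × 100
57.0 = (631.0 + 602.7) / W × 100
⇒ 2,164.4

Working-age: 2,164.4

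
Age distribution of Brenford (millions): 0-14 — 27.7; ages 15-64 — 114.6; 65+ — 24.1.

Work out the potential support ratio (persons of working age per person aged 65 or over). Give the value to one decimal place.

Potential support ratio: 4.8

Potential support ratio = 114.6 / 24.1 = 4.8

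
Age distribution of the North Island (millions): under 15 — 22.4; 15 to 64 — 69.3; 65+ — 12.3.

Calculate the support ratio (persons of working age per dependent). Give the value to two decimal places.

Support ratio: 2.00

Support ratio = 69.3 / (22.4 + 12.3) = 69.3 / 34.7 = 2.00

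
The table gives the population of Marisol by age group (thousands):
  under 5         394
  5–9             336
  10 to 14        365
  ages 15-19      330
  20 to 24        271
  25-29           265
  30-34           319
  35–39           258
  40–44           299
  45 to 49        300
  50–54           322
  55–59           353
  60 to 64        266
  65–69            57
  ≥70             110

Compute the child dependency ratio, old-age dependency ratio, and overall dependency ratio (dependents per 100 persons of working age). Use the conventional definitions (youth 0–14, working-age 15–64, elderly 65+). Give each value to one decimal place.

Youth dependency ratio: 36.7
Old-age dependency ratio: 5.6
Total dependency ratio: 42.3

0–14: 394 + 336 + 365 = 1095
15–64: 330 + 271 + 265 + 319 + 258 + 299 + 300 + 322 + 353 + 266 = 2983
65+: 57 + 110 = 167
Youth dependency ratio = 1095 / 2983 × 100 = 36.7
Old-age dependency ratio = 167 / 2983 × 100 = 5.6
Total dependency ratio = (1095 + 167) / 2983 × 100 = 1262 / 2983 × 100 = 42.3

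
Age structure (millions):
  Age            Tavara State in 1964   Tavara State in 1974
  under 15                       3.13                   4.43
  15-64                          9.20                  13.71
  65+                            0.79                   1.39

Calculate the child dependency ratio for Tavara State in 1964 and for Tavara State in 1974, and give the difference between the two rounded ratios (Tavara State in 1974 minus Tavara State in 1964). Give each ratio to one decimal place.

Tavara State in 1964: 34.0
Tavara State in 1974: 32.3
Difference: -1.7

Tavara State in 1964: 3.13 / 9.20 × 100 = 34.0
Tavara State in 1974: 4.43 / 13.71 × 100 = 32.3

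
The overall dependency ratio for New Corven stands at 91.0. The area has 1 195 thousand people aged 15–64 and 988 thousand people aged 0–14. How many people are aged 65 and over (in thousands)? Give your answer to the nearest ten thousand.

Total dependency ratio = (youth + elderly) / working-age × 100
91.0 = (988 + E) / 1 195 × 100
⇒ 100

Aged 65 and over: 100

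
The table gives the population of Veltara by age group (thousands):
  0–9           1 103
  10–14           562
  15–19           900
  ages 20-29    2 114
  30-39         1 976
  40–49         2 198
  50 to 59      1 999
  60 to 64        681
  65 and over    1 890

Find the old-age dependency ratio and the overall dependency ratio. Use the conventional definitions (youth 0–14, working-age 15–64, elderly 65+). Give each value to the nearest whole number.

0–14: 1 103 + 562 = 1 665
15–64: 900 + 2 114 + 1 976 + 2 198 + 1 999 + 681 = 9 868
65+: 1 890
Old-age dependency ratio = 1 890 / 9 868 × 100 = 19
Total dependency ratio = (1 665 + 1 890) / 9 868 × 100 = 3 555 / 9 868 × 100 = 36

Old-age dependency ratio: 19
Total dependency ratio: 36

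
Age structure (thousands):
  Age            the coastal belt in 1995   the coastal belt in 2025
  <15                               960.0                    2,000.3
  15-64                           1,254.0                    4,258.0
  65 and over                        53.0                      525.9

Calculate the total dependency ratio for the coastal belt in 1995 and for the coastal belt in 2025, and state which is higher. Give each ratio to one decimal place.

the coastal belt in 1995: (960.0 + 53.0) / 1,254.0 × 100 = 1,013.0 / 1,254.0 × 100 = 80.8
the coastal belt in 2025: (2,000.3 + 525.9) / 4,258.0 × 100 = 2,526.2 / 4,258.0 × 100 = 59.3

the coastal belt in 1995: 80.8
the coastal belt in 2025: 59.3
Higher: the coastal belt in 1995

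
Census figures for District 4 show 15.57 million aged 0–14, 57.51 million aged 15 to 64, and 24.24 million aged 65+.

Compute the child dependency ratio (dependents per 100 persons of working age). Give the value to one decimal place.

Youth dependency ratio: 27.1

Youth dependency ratio = 15.57 / 57.51 × 100 = 27.1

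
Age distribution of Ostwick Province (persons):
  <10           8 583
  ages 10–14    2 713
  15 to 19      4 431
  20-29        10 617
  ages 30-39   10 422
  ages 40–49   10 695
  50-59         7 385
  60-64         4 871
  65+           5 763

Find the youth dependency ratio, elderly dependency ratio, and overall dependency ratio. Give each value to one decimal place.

0–14: 8 583 + 2 713 = 11 296
15–64: 4 431 + 10 617 + 10 422 + 10 695 + 7 385 + 4 871 = 48 421
65+: 5 763
Youth dependency ratio = 11 296 / 48 421 × 100 = 23.3
Old-age dependency ratio = 5 763 / 48 421 × 100 = 11.9
Total dependency ratio = (11 296 + 5 763) / 48 421 × 100 = 17 059 / 48 421 × 100 = 35.2

Youth dependency ratio: 23.3
Old-age dependency ratio: 11.9
Total dependency ratio: 35.2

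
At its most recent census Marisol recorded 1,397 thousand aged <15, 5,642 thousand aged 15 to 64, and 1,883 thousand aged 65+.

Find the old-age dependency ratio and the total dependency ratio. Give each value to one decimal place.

Old-age dependency ratio = 1,883 / 5,642 × 100 = 33.4
Total dependency ratio = (1,397 + 1,883) / 5,642 × 100 = 3,280 / 5,642 × 100 = 58.1

Old-age dependency ratio: 33.4
Total dependency ratio: 58.1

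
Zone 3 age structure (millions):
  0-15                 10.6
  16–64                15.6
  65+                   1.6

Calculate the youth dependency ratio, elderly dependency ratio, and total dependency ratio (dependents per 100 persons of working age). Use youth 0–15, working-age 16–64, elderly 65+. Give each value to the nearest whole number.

Youth dependency ratio = 10.6 / 15.6 × 100 = 68
Old-age dependency ratio = 1.6 / 15.6 × 100 = 10
Total dependency ratio = (10.6 + 1.6) / 15.6 × 100 = 12.2 / 15.6 × 100 = 78

Youth dependency ratio: 68
Old-age dependency ratio: 10
Total dependency ratio: 78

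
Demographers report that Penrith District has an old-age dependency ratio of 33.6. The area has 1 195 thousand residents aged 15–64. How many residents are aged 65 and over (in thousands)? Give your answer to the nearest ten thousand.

Aged 65 and over: 400

Old-age dependency ratio = elderly / working-age × 100
33.6 = E / 1 195 × 100
⇒ 400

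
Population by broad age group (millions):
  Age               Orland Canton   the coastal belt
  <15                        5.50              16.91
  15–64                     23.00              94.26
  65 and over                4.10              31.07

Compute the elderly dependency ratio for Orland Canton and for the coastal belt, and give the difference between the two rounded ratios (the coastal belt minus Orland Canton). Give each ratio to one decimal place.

Orland Canton: 17.8
the coastal belt: 33.0
Difference: +15.2

Orland Canton: 4.10 / 23.00 × 100 = 17.8
the coastal belt: 31.07 / 94.26 × 100 = 33.0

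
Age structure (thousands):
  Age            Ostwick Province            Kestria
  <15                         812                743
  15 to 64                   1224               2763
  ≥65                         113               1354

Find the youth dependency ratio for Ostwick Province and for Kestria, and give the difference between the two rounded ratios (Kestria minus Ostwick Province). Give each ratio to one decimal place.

Ostwick Province: 812 / 1224 × 100 = 66.3
Kestria: 743 / 2763 × 100 = 26.9

Ostwick Province: 66.3
Kestria: 26.9
Difference: -39.4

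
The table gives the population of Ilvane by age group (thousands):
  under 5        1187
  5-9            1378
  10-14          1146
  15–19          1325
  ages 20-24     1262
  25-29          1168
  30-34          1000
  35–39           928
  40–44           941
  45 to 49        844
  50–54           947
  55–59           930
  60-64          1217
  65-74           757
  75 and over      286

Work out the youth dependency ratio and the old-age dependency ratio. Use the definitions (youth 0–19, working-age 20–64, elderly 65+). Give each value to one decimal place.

Youth dependency ratio: 54.5
Old-age dependency ratio: 11.3

0–19: 1187 + 1378 + 1146 + 1325 = 5036
20–64: 1262 + 1168 + 1000 + 928 + 941 + 844 + 947 + 930 + 1217 = 9237
65+: 757 + 286 = 1043
Youth dependency ratio = 5036 / 9237 × 100 = 54.5
Old-age dependency ratio = 1043 / 9237 × 100 = 11.3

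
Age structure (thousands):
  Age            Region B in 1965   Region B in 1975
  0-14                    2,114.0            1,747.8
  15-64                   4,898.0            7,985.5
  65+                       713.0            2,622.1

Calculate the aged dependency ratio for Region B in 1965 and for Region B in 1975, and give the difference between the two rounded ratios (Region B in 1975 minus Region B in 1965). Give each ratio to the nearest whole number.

Region B in 1965: 15
Region B in 1975: 33
Difference: +18

Region B in 1965: 713.0 / 4,898.0 × 100 = 15
Region B in 1975: 2,622.1 / 7,985.5 × 100 = 33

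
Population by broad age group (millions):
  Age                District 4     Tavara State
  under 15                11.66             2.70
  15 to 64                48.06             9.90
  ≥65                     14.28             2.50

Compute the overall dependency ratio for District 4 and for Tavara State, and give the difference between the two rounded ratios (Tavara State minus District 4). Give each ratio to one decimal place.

District 4: (11.66 + 14.28) / 48.06 × 100 = 25.94 / 48.06 × 100 = 54.0
Tavara State: (2.70 + 2.50) / 9.90 × 100 = 5.20 / 9.90 × 100 = 52.5

District 4: 54.0
Tavara State: 52.5
Difference: -1.5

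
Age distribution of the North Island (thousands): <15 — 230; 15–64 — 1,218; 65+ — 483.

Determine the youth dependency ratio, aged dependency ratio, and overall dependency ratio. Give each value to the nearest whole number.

Youth dependency ratio: 19
Old-age dependency ratio: 40
Total dependency ratio: 59

Youth dependency ratio = 230 / 1,218 × 100 = 19
Old-age dependency ratio = 483 / 1,218 × 100 = 40
Total dependency ratio = (230 + 483) / 1,218 × 100 = 713 / 1,218 × 100 = 59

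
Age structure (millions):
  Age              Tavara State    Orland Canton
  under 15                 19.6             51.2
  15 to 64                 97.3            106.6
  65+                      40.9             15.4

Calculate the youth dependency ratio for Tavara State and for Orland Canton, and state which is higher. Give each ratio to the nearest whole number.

Tavara State: 19.6 / 97.3 × 100 = 20
Orland Canton: 51.2 / 106.6 × 100 = 48

Tavara State: 20
Orland Canton: 48
Higher: Orland Canton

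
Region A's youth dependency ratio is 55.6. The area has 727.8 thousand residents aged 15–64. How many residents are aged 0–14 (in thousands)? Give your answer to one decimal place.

Aged 0–14: 404.7

Youth dependency ratio = youth / working-age × 100
55.6 = Y / 727.8 × 100
⇒ 404.7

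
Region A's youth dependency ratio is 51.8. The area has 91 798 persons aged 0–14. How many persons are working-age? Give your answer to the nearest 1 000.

Youth dependency ratio = youth / working-age × 100
51.8 = 91 798 / W × 100
⇒ 177 000

Working-age: 177 000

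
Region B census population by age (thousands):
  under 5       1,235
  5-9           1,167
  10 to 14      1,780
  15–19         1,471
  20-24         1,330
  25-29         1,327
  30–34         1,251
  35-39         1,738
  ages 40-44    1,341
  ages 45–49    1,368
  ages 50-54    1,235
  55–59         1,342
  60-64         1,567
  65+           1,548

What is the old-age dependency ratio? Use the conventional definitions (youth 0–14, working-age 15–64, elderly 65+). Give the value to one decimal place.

0–14: 1,235 + 1,167 + 1,780 = 4,182
15–64: 1,471 + 1,330 + 1,327 + 1,251 + 1,738 + 1,341 + 1,368 + 1,235 + 1,342 + 1,567 = 13,970
65+: 1,548
Old-age dependency ratio = 1,548 / 13,970 × 100 = 11.1

Old-age dependency ratio: 11.1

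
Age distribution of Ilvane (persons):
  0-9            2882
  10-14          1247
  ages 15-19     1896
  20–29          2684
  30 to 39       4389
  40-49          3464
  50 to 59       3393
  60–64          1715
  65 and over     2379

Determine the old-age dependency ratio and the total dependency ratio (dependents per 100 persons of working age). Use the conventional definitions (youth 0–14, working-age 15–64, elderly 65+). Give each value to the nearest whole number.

0–14: 2882 + 1247 = 4129
15–64: 1896 + 2684 + 4389 + 3464 + 3393 + 1715 = 17541
65+: 2379
Old-age dependency ratio = 2379 / 17541 × 100 = 14
Total dependency ratio = (4129 + 2379) / 17541 × 100 = 6508 / 17541 × 100 = 37

Old-age dependency ratio: 14
Total dependency ratio: 37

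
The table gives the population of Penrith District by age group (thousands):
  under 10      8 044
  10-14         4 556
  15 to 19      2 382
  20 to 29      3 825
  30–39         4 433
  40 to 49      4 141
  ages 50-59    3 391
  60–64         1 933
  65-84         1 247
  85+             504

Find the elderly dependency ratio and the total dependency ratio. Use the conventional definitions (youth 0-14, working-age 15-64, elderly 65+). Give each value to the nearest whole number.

0–14: 8 044 + 4 556 = 12 600
15–64: 2 382 + 3 825 + 4 433 + 4 141 + 3 391 + 1 933 = 20 105
65+: 1 247 + 504 = 1 751
Old-age dependency ratio = 1 751 / 20 105 × 100 = 9
Total dependency ratio = (12 600 + 1 751) / 20 105 × 100 = 14 351 / 20 105 × 100 = 71

Old-age dependency ratio: 9
Total dependency ratio: 71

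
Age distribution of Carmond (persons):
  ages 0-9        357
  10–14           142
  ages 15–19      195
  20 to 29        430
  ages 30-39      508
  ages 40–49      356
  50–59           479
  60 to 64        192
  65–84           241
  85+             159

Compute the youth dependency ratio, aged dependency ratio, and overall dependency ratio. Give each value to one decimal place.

Youth dependency ratio: 23.1
Old-age dependency ratio: 18.5
Total dependency ratio: 41.6

0–14: 357 + 142 = 499
15–64: 195 + 430 + 508 + 356 + 479 + 192 = 2,160
65+: 241 + 159 = 400
Youth dependency ratio = 499 / 2,160 × 100 = 23.1
Old-age dependency ratio = 400 / 2,160 × 100 = 18.5
Total dependency ratio = (499 + 400) / 2,160 × 100 = 899 / 2,160 × 100 = 41.6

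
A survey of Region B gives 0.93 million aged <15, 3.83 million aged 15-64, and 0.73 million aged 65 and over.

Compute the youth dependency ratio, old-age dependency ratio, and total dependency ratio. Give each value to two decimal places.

Youth dependency ratio: 24.28
Old-age dependency ratio: 19.06
Total dependency ratio: 43.34

Youth dependency ratio = 0.93 / 3.83 × 100 = 24.28
Old-age dependency ratio = 0.73 / 3.83 × 100 = 19.06
Total dependency ratio = (0.93 + 0.73) / 3.83 × 100 = 1.66 / 3.83 × 100 = 43.34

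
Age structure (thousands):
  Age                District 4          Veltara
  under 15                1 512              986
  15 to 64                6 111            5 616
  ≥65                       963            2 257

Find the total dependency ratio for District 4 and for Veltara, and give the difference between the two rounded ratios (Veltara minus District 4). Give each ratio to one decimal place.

District 4: 40.5
Veltara: 57.7
Difference: +17.2

District 4: (1 512 + 963) / 6 111 × 100 = 2 475 / 6 111 × 100 = 40.5
Veltara: (986 + 2 257) / 5 616 × 100 = 3 243 / 5 616 × 100 = 57.7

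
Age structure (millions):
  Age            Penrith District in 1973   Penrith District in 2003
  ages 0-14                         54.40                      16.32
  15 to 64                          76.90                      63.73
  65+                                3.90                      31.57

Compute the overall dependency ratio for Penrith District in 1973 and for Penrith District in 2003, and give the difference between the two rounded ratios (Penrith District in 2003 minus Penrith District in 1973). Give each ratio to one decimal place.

Penrith District in 1973: (54.40 + 3.90) / 76.90 × 100 = 58.30 / 76.90 × 100 = 75.8
Penrith District in 2003: (16.32 + 31.57) / 63.73 × 100 = 47.89 / 63.73 × 100 = 75.1

Penrith District in 1973: 75.8
Penrith District in 2003: 75.1
Difference: -0.7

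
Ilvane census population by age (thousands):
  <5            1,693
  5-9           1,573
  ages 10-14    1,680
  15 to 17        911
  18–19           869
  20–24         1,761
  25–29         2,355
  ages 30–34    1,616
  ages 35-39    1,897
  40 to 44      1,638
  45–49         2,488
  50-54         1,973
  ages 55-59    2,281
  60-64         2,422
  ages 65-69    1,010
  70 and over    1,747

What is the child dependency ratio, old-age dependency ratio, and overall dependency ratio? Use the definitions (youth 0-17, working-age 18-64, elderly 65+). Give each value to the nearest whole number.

0–17: 1,693 + 1,573 + 1,680 + 911 = 5,857
18–64: 869 + 1,761 + 2,355 + 1,616 + 1,897 + 1,638 + 2,488 + 1,973 + 2,281 + 2,422 = 19,300
65+: 1,010 + 1,747 = 2,757
Youth dependency ratio = 5,857 / 19,300 × 100 = 30
Old-age dependency ratio = 2,757 / 19,300 × 100 = 14
Total dependency ratio = (5,857 + 2,757) / 19,300 × 100 = 8,614 / 19,300 × 100 = 45

Youth dependency ratio: 30
Old-age dependency ratio: 14
Total dependency ratio: 45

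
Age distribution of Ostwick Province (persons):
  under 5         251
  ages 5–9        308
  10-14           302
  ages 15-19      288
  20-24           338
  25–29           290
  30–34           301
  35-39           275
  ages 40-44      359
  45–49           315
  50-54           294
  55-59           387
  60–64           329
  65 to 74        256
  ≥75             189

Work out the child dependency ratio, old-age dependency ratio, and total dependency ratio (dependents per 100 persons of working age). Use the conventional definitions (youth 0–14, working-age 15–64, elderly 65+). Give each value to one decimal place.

0–14: 251 + 308 + 302 = 861
15–64: 288 + 338 + 290 + 301 + 275 + 359 + 315 + 294 + 387 + 329 = 3,176
65+: 256 + 189 = 445
Youth dependency ratio = 861 / 3,176 × 100 = 27.1
Old-age dependency ratio = 445 / 3,176 × 100 = 14.0
Total dependency ratio = (861 + 445) / 3,176 × 100 = 1,306 / 3,176 × 100 = 41.1

Youth dependency ratio: 27.1
Old-age dependency ratio: 14.0
Total dependency ratio: 41.1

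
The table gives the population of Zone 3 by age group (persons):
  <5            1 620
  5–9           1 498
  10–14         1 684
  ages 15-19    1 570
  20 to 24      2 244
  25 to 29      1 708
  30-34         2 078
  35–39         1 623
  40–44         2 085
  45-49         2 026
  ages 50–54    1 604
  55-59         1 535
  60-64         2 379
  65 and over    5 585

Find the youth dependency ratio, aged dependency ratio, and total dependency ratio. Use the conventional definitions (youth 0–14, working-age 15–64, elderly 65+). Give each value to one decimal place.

0–14: 1 620 + 1 498 + 1 684 = 4 802
15–64: 1 570 + 2 244 + 1 708 + 2 078 + 1 623 + 2 085 + 2 026 + 1 604 + 1 535 + 2 379 = 18 852
65+: 5 585
Youth dependency ratio = 4 802 / 18 852 × 100 = 25.5
Old-age dependency ratio = 5 585 / 18 852 × 100 = 29.6
Total dependency ratio = (4 802 + 5 585) / 18 852 × 100 = 10 387 / 18 852 × 100 = 55.1

Youth dependency ratio: 25.5
Old-age dependency ratio: 29.6
Total dependency ratio: 55.1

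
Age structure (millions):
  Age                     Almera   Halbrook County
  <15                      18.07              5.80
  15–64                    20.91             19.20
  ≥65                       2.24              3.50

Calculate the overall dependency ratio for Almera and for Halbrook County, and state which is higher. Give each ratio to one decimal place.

Almera: (18.07 + 2.24) / 20.91 × 100 = 20.31 / 20.91 × 100 = 97.1
Halbrook County: (5.80 + 3.50) / 19.20 × 100 = 9.30 / 19.20 × 100 = 48.4

Almera: 97.1
Halbrook County: 48.4
Higher: Almera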